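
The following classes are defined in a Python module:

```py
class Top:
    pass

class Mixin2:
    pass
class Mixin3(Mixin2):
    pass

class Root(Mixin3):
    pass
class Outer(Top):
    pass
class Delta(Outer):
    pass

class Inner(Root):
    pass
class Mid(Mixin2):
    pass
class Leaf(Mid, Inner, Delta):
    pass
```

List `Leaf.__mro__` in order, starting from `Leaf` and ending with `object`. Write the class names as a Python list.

[Leaf, Mid, Inner, Root, Mixin3, Mixin2, Delta, Outer, Top, object]

L[Leaf] = Leaf + merge(L[Mid], L[Inner], L[Delta], [Mid Inner Delta])
  take Mid:  [Mid Mixin2 object] + [Inner Root Mixin3 Mixin2 object] + [Delta Outer Top object] + [Mid Inner Delta]
  take Inner:  [Mixin2 object] + [Inner Root Mixin3 Mixin2 object] + [Delta Outer Top object] + [Inner Delta]
  take Root:  [Mixin2 object] + [Root Mixin3 Mixin2 object] + [Delta Outer Top object] + [Delta]
  take Mixin3:  [Mixin2 object] + [Mixin3 Mixin2 object] + [Delta Outer Top object] + [Delta]
  take Mixin2:  [Mixin2 object] + [Mixin2 object] + [Delta Outer Top object] + [Delta]
  take Delta:  [object] + [object] + [Delta Outer Top object] + [Delta]
  take Outer:  [object] + [object] + [Outer Top object]
  take Top:  [object] + [object] + [Top object]
  take object:  [object] + [object] + [object]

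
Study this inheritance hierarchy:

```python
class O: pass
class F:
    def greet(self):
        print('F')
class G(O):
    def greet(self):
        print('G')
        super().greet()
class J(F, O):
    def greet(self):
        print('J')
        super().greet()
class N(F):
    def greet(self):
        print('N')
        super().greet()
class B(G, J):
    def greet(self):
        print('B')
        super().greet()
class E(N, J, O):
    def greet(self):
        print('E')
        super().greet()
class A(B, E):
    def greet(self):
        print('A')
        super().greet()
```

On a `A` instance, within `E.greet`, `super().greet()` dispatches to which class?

N

L[A] = A + merge(L[B], L[E], [B E])
  take B:  [B G J F O object] + [E N J F O object] + [B E]
  take G:  [G J F O object] + [E N J F O object] + [E]
  take E:  [J F O object] + [E N J F O object] + [E]
  take N:  [J F O object] + [N J F O object]
  take J:  [J F O object] + [J F O object]
  take F:  [F O object] + [F O object]
  take O:  [O object] + [O object]
  take object:  [object] + [object]
MRO: A B G E N J F O object
super() in E.greet on a A instance goes to the class after E in A's MRO: N.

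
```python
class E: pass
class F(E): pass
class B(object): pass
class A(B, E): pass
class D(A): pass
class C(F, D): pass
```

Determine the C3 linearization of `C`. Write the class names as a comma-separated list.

L[C] = C + merge(L[F], L[D], [F D])
  take F:  [F E object] + [D A B E object] + [F D]
  take D:  [E object] + [D A B E object] + [D]
  take A:  [E object] + [A B E object]
  take B:  [E object] + [B E object]
  take E:  [E object] + [E object]
  take object:  [object] + [object]

C, F, D, A, B, E, object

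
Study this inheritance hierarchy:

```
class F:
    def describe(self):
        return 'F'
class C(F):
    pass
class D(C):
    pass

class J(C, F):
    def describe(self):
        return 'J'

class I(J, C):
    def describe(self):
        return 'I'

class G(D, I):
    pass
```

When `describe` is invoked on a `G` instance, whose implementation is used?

I

L[G] = G + merge(L[D], L[I], [D I])
  take D:  [D C F object] + [I J C F object] + [D I]
  take I:  [C F object] + [I J C F object] + [I]
  take J:  [C F object] + [J C F object]
  take C:  [C F object] + [C F object]
  take F:  [F object] + [F object]
  take object:  [object] + [object]
MRO: G D I J C F object
describe is defined in: F, I, J. First along the MRO is I.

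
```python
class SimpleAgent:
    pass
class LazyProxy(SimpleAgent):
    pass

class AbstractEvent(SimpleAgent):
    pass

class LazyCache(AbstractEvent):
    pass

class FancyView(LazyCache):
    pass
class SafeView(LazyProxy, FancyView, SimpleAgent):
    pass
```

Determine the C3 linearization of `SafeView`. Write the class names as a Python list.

L[SafeView] = SafeView + merge(L[LazyProxy], L[FancyView], L[SimpleAgent], [LazyProxy FancyView SimpleAgent])
  take LazyProxy:  [LazyProxy SimpleAgent object] + [FancyView LazyCache AbstractEvent SimpleAgent object] + [SimpleAgent object] + [LazyProxy FancyView SimpleAgent]
  take FancyView:  [SimpleAgent object] + [FancyView LazyCache AbstractEvent SimpleAgent object] + [SimpleAgent object] + [FancyView SimpleAgent]
  take LazyCache:  [SimpleAgent object] + [LazyCache AbstractEvent SimpleAgent object] + [SimpleAgent object] + [SimpleAgent]
  take AbstractEvent:  [SimpleAgent object] + [AbstractEvent SimpleAgent object] + [SimpleAgent object] + [SimpleAgent]
  take SimpleAgent:  [SimpleAgent object] + [SimpleAgent object] + [SimpleAgent object] + [SimpleAgent]
  take object:  [object] + [object] + [object]

[SafeView, LazyProxy, FancyView, LazyCache, AbstractEvent, SimpleAgent, object]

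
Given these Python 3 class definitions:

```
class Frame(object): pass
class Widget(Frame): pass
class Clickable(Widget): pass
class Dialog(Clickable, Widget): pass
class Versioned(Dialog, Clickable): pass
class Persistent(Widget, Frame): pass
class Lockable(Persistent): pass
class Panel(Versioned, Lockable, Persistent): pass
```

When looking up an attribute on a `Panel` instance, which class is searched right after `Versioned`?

L[Panel] = Panel + merge(L[Versioned], L[Lockable], L[Persistent], [Versioned Lockable Persistent])
  take Versioned:  [Versioned Dialog Clickable Widget Frame object] + [Lockable Persistent Widget Frame object] + [Persistent Widget Frame object] + [Versioned Lockable Persistent]
  take Dialog:  [Dialog Clickable Widget Frame object] + [Lockable Persistent Widget Frame object] + [Persistent Widget Frame object] + [Lockable Persistent]
  take Clickable:  [Clickable Widget Frame object] + [Lockable Persistent Widget Frame object] + [Persistent Widget Frame object] + [Lockable Persistent]
  take Lockable:  [Widget Frame object] + [Lockable Persistent Widget Frame object] + [Persistent Widget Frame object] + [Lockable Persistent]
  take Persistent:  [Widget Frame object] + [Persistent Widget Frame object] + [Persistent Widget Frame object] + [Persistent]
  take Widget:  [Widget Frame object] + [Widget Frame object] + [Widget Frame object]
  take Frame:  [Frame object] + [Frame object] + [Frame object]
  take object:  [object] + [object] + [object]
MRO: Panel Versioned Dialog Clickable Lockable Persistent Widget Frame object
Versioned is at position 1; next is Dialog.

Dialog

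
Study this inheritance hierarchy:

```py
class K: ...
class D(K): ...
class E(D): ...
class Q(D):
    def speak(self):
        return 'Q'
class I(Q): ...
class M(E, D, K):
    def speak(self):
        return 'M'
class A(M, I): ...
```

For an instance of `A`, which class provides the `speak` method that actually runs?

M

L[A] = A + merge(L[M], L[I], [M I])
  take M:  [M E D K object] + [I Q D K object] + [M I]
  take E:  [E D K object] + [I Q D K object] + [I]
  take I:  [D K object] + [I Q D K object] + [I]
  take Q:  [D K object] + [Q D K object]
  take D:  [D K object] + [D K object]
  take K:  [K object] + [K object]
  take object:  [object] + [object]
MRO: A M E I Q D K object
speak is defined in: M, Q. First along the MRO is M.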